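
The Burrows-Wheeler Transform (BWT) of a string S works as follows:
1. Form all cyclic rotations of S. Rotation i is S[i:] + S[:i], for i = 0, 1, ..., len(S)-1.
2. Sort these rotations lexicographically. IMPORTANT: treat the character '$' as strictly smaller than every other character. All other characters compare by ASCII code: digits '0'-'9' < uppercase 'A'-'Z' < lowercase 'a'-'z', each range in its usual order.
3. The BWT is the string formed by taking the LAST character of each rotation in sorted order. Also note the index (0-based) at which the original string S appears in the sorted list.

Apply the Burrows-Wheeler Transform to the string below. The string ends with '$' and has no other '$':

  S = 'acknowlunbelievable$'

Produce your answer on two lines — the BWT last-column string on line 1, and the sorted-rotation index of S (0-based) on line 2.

Answer: ev$naalbilcbewuknleo
2

Derivation:
All 20 rotations (rotation i = S[i:]+S[:i]):
  rot[0] = acknowlunbelievable$
  rot[1] = cknowlunbelievable$a
  rot[2] = knowlunbelievable$ac
  rot[3] = nowlunbelievable$ack
  rot[4] = owlunbelievable$ackn
  rot[5] = wlunbelievable$ackno
  rot[6] = lunbelievable$acknow
  rot[7] = unbelievable$acknowl
  rot[8] = nbelievable$acknowlu
  rot[9] = believable$acknowlun
  rot[10] = elievable$acknowlunb
  rot[11] = lievable$acknowlunbe
  rot[12] = ievable$acknowlunbel
  rot[13] = evable$acknowlunbeli
  rot[14] = vable$acknowlunbelie
  rot[15] = able$acknowlunbeliev
  rot[16] = ble$acknowlunbelieva
  rot[17] = le$acknowlunbelievab
  rot[18] = e$acknowlunbelievabl
  rot[19] = $acknowlunbelievable
Sorted (with $ < everything):
  sorted[0] = $acknowlunbelievable  (last char: 'e')
  sorted[1] = able$acknowlunbeliev  (last char: 'v')
  sorted[2] = acknowlunbelievable$  (last char: '$')
  sorted[3] = believable$acknowlun  (last char: 'n')
  sorted[4] = ble$acknowlunbelieva  (last char: 'a')
  sorted[5] = cknowlunbelievable$a  (last char: 'a')
  sorted[6] = e$acknowlunbelievabl  (last char: 'l')
  sorted[7] = elievable$acknowlunb  (last char: 'b')
  sorted[8] = evable$acknowlunbeli  (last char: 'i')
  sorted[9] = ievable$acknowlunbel  (last char: 'l')
  sorted[10] = knowlunbelievable$ac  (last char: 'c')
  sorted[11] = le$acknowlunbelievab  (last char: 'b')
  sorted[12] = lievable$acknowlunbe  (last char: 'e')
  sorted[13] = lunbelievable$acknow  (last char: 'w')
  sorted[14] = nbelievable$acknowlu  (last char: 'u')
  sorted[15] = nowlunbelievable$ack  (last char: 'k')
  sorted[16] = owlunbelievable$ackn  (last char: 'n')
  sorted[17] = unbelievable$acknowl  (last char: 'l')
  sorted[18] = vable$acknowlunbelie  (last char: 'e')
  sorted[19] = wlunbelievable$ackno  (last char: 'o')
Last column: ev$naalbilcbewuknleo
Original string S is at sorted index 2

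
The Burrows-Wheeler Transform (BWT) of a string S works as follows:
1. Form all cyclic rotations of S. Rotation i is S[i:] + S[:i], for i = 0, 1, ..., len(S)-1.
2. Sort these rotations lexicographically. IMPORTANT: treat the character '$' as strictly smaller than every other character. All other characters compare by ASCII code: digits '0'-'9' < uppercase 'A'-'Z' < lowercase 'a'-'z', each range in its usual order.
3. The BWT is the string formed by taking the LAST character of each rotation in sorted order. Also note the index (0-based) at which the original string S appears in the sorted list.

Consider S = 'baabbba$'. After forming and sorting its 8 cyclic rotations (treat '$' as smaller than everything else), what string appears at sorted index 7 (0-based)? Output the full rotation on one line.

Answer: bbba$baa

Derivation:
All 8 rotations (rotation i = S[i:]+S[:i]):
  rot[0] = baabbba$
  rot[1] = aabbba$b
  rot[2] = abbba$ba
  rot[3] = bbba$baa
  rot[4] = bba$baab
  rot[5] = ba$baabb
  rot[6] = a$baabbb
  rot[7] = $baabbba
Sorted (with $ < everything):
  sorted[0] = $baabbba
  sorted[1] = a$baabbb
  sorted[2] = aabbba$b
  sorted[3] = abbba$ba
  sorted[4] = ba$baabb
  sorted[5] = baabbba$
  sorted[6] = bba$baab
  sorted[7] = bbba$baa
sorted[7] = bbba$baa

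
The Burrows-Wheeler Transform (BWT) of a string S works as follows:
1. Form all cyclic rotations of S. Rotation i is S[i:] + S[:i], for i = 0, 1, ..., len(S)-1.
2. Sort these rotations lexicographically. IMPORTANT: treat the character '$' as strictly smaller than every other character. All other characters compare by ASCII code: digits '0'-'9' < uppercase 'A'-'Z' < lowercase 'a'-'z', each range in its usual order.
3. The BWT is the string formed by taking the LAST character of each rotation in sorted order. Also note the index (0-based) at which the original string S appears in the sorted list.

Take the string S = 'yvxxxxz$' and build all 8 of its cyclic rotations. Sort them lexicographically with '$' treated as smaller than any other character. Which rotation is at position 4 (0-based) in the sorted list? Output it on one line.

All 8 rotations (rotation i = S[i:]+S[:i]):
  rot[0] = yvxxxxz$
  rot[1] = vxxxxz$y
  rot[2] = xxxxz$yv
  rot[3] = xxxz$yvx
  rot[4] = xxz$yvxx
  rot[5] = xz$yvxxx
  rot[6] = z$yvxxxx
  rot[7] = $yvxxxxz
Sorted (with $ < everything):
  sorted[0] = $yvxxxxz
  sorted[1] = vxxxxz$y
  sorted[2] = xxxxz$yv
  sorted[3] = xxxz$yvx
  sorted[4] = xxz$yvxx
  sorted[5] = xz$yvxxx
  sorted[6] = yvxxxxz$
  sorted[7] = z$yvxxxx
sorted[4] = xxz$yvxx

Answer: xxz$yvxx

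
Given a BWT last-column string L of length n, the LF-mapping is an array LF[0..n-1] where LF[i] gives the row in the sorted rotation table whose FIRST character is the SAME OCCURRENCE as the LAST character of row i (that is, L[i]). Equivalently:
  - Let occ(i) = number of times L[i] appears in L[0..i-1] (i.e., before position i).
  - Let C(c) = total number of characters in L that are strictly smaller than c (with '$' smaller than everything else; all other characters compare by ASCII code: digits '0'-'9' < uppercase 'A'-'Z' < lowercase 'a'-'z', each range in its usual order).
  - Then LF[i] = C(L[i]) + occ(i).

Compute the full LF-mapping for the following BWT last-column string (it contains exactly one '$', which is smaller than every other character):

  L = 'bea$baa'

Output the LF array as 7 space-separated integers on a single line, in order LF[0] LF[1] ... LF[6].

Answer: 4 6 1 0 5 2 3

Derivation:
Char counts: '$':1, 'a':3, 'b':2, 'e':1
C (first-col start): C('$')=0, C('a')=1, C('b')=4, C('e')=6
L[0]='b': occ=0, LF[0]=C('b')+0=4+0=4
L[1]='e': occ=0, LF[1]=C('e')+0=6+0=6
L[2]='a': occ=0, LF[2]=C('a')+0=1+0=1
L[3]='$': occ=0, LF[3]=C('$')+0=0+0=0
L[4]='b': occ=1, LF[4]=C('b')+1=4+1=5
L[5]='a': occ=1, LF[5]=C('a')+1=1+1=2
L[6]='a': occ=2, LF[6]=C('a')+2=1+2=3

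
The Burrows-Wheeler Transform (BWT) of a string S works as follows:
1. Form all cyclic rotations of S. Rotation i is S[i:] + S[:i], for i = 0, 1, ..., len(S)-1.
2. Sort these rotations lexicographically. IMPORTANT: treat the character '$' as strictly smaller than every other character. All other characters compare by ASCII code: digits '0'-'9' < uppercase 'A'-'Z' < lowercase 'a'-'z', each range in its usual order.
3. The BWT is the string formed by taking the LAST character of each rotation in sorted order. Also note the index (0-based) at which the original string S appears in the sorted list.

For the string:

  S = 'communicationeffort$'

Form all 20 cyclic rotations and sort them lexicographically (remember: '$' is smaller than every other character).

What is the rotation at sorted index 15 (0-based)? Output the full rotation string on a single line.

All 20 rotations (rotation i = S[i:]+S[:i]):
  rot[0] = communicationeffort$
  rot[1] = ommunicationeffort$c
  rot[2] = mmunicationeffort$co
  rot[3] = municationeffort$com
  rot[4] = unicationeffort$comm
  rot[5] = nicationeffort$commu
  rot[6] = icationeffort$commun
  rot[7] = cationeffort$communi
  rot[8] = ationeffort$communic
  rot[9] = tioneffort$communica
  rot[10] = ioneffort$communicat
  rot[11] = oneffort$communicati
  rot[12] = neffort$communicatio
  rot[13] = effort$communication
  rot[14] = ffort$communicatione
  rot[15] = fort$communicationef
  rot[16] = ort$communicationeff
  rot[17] = rt$communicationeffo
  rot[18] = t$communicationeffor
  rot[19] = $communicationeffort
Sorted (with $ < everything):
  sorted[0] = $communicationeffort
  sorted[1] = ationeffort$communic
  sorted[2] = cationeffort$communi
  sorted[3] = communicationeffort$
  sorted[4] = effort$communication
  sorted[5] = ffort$communicatione
  sorted[6] = fort$communicationef
  sorted[7] = icationeffort$commun
  sorted[8] = ioneffort$communicat
  sorted[9] = mmunicationeffort$co
  sorted[10] = municationeffort$com
  sorted[11] = neffort$communicatio
  sorted[12] = nicationeffort$commu
  sorted[13] = ommunicationeffort$c
  sorted[14] = oneffort$communicati
  sorted[15] = ort$communicationeff
  sorted[16] = rt$communicationeffo
  sorted[17] = t$communicationeffor
  sorted[18] = tioneffort$communica
  sorted[19] = unicationeffort$comm
sorted[15] = ort$communicationeff

Answer: ort$communicationeff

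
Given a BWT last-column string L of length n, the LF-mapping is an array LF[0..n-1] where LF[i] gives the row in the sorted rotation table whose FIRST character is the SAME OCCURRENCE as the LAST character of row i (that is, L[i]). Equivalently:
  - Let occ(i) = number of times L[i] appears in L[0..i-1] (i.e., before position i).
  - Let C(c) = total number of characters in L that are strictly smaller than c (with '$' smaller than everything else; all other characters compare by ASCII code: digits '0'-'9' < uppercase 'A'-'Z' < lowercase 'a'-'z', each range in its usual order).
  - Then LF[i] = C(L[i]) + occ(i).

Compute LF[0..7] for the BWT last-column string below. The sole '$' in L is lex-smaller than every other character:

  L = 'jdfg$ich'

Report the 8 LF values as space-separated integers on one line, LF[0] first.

Answer: 7 2 3 4 0 6 1 5

Derivation:
Char counts: '$':1, 'c':1, 'd':1, 'f':1, 'g':1, 'h':1, 'i':1, 'j':1
C (first-col start): C('$')=0, C('c')=1, C('d')=2, C('f')=3, C('g')=4, C('h')=5, C('i')=6, C('j')=7
L[0]='j': occ=0, LF[0]=C('j')+0=7+0=7
L[1]='d': occ=0, LF[1]=C('d')+0=2+0=2
L[2]='f': occ=0, LF[2]=C('f')+0=3+0=3
L[3]='g': occ=0, LF[3]=C('g')+0=4+0=4
L[4]='$': occ=0, LF[4]=C('$')+0=0+0=0
L[5]='i': occ=0, LF[5]=C('i')+0=6+0=6
L[6]='c': occ=0, LF[6]=C('c')+0=1+0=1
L[7]='h': occ=0, LF[7]=C('h')+0=5+0=5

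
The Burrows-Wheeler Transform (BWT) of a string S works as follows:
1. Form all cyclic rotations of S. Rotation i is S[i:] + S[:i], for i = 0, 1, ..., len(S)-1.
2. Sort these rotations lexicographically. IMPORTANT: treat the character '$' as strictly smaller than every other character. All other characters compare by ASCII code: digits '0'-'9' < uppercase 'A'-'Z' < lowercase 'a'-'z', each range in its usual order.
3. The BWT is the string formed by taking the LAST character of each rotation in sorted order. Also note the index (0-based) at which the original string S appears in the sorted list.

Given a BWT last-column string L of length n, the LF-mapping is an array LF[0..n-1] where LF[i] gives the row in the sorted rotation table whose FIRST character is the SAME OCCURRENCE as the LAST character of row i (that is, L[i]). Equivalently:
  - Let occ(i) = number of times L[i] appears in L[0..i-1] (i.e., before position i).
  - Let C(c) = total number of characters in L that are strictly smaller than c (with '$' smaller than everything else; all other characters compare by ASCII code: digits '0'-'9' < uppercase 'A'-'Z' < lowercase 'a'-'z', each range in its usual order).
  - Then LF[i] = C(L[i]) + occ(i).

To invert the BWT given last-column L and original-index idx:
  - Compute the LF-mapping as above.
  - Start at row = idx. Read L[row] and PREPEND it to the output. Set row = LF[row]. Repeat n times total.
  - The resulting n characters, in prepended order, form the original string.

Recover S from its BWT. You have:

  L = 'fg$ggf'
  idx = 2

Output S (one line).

Answer: fgggf$

Derivation:
LF mapping: 1 3 0 4 5 2
Walk LF starting at row 2, prepending L[row]:
  step 1: row=2, L[2]='$', prepend. Next row=LF[2]=0
  step 2: row=0, L[0]='f', prepend. Next row=LF[0]=1
  step 3: row=1, L[1]='g', prepend. Next row=LF[1]=3
  step 4: row=3, L[3]='g', prepend. Next row=LF[3]=4
  step 5: row=4, L[4]='g', prepend. Next row=LF[4]=5
  step 6: row=5, L[5]='f', prepend. Next row=LF[5]=2
Reversed output: fgggf$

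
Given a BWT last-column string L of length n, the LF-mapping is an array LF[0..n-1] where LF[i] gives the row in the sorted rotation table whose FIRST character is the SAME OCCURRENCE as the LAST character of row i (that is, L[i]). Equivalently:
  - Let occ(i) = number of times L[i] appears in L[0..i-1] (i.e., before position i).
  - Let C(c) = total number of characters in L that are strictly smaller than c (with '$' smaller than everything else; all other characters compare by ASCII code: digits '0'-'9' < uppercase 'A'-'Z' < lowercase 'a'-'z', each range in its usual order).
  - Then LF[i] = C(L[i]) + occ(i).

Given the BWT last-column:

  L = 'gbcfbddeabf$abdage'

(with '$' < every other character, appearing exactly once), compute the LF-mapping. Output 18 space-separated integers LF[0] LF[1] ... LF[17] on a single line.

Answer: 16 4 8 14 5 9 10 12 1 6 15 0 2 7 11 3 17 13

Derivation:
Char counts: '$':1, 'a':3, 'b':4, 'c':1, 'd':3, 'e':2, 'f':2, 'g':2
C (first-col start): C('$')=0, C('a')=1, C('b')=4, C('c')=8, C('d')=9, C('e')=12, C('f')=14, C('g')=16
L[0]='g': occ=0, LF[0]=C('g')+0=16+0=16
L[1]='b': occ=0, LF[1]=C('b')+0=4+0=4
L[2]='c': occ=0, LF[2]=C('c')+0=8+0=8
L[3]='f': occ=0, LF[3]=C('f')+0=14+0=14
L[4]='b': occ=1, LF[4]=C('b')+1=4+1=5
L[5]='d': occ=0, LF[5]=C('d')+0=9+0=9
L[6]='d': occ=1, LF[6]=C('d')+1=9+1=10
L[7]='e': occ=0, LF[7]=C('e')+0=12+0=12
L[8]='a': occ=0, LF[8]=C('a')+0=1+0=1
L[9]='b': occ=2, LF[9]=C('b')+2=4+2=6
L[10]='f': occ=1, LF[10]=C('f')+1=14+1=15
L[11]='$': occ=0, LF[11]=C('$')+0=0+0=0
L[12]='a': occ=1, LF[12]=C('a')+1=1+1=2
L[13]='b': occ=3, LF[13]=C('b')+3=4+3=7
L[14]='d': occ=2, LF[14]=C('d')+2=9+2=11
L[15]='a': occ=2, LF[15]=C('a')+2=1+2=3
L[16]='g': occ=1, LF[16]=C('g')+1=16+1=17
L[17]='e': occ=1, LF[17]=C('e')+1=12+1=13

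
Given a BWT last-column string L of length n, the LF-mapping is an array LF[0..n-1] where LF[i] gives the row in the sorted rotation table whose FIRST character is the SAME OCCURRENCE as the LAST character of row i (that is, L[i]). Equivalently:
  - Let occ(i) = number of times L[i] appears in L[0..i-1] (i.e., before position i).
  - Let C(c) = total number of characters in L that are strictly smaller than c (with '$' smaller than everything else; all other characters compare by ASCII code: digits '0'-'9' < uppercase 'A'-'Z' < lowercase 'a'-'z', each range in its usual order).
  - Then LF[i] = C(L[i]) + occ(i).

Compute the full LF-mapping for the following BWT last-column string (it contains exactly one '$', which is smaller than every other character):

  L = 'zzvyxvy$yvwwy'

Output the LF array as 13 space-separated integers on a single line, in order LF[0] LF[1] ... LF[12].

Char counts: '$':1, 'v':3, 'w':2, 'x':1, 'y':4, 'z':2
C (first-col start): C('$')=0, C('v')=1, C('w')=4, C('x')=6, C('y')=7, C('z')=11
L[0]='z': occ=0, LF[0]=C('z')+0=11+0=11
L[1]='z': occ=1, LF[1]=C('z')+1=11+1=12
L[2]='v': occ=0, LF[2]=C('v')+0=1+0=1
L[3]='y': occ=0, LF[3]=C('y')+0=7+0=7
L[4]='x': occ=0, LF[4]=C('x')+0=6+0=6
L[5]='v': occ=1, LF[5]=C('v')+1=1+1=2
L[6]='y': occ=1, LF[6]=C('y')+1=7+1=8
L[7]='$': occ=0, LF[7]=C('$')+0=0+0=0
L[8]='y': occ=2, LF[8]=C('y')+2=7+2=9
L[9]='v': occ=2, LF[9]=C('v')+2=1+2=3
L[10]='w': occ=0, LF[10]=C('w')+0=4+0=4
L[11]='w': occ=1, LF[11]=C('w')+1=4+1=5
L[12]='y': occ=3, LF[12]=C('y')+3=7+3=10

Answer: 11 12 1 7 6 2 8 0 9 3 4 5 10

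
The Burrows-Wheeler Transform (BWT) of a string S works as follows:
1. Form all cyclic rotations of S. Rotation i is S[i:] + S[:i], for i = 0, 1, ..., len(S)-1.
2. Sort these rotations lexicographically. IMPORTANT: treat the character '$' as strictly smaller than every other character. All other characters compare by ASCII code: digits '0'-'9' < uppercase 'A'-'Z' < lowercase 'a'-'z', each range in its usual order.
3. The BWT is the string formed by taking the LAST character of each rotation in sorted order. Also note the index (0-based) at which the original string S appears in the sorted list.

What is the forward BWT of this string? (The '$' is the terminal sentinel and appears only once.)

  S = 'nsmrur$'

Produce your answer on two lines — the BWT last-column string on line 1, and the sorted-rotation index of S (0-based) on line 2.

Answer: rs$umnr
2

Derivation:
All 7 rotations (rotation i = S[i:]+S[:i]):
  rot[0] = nsmrur$
  rot[1] = smrur$n
  rot[2] = mrur$ns
  rot[3] = rur$nsm
  rot[4] = ur$nsmr
  rot[5] = r$nsmru
  rot[6] = $nsmrur
Sorted (with $ < everything):
  sorted[0] = $nsmrur  (last char: 'r')
  sorted[1] = mrur$ns  (last char: 's')
  sorted[2] = nsmrur$  (last char: '$')
  sorted[3] = r$nsmru  (last char: 'u')
  sorted[4] = rur$nsm  (last char: 'm')
  sorted[5] = smrur$n  (last char: 'n')
  sorted[6] = ur$nsmr  (last char: 'r')
Last column: rs$umnr
Original string S is at sorted index 2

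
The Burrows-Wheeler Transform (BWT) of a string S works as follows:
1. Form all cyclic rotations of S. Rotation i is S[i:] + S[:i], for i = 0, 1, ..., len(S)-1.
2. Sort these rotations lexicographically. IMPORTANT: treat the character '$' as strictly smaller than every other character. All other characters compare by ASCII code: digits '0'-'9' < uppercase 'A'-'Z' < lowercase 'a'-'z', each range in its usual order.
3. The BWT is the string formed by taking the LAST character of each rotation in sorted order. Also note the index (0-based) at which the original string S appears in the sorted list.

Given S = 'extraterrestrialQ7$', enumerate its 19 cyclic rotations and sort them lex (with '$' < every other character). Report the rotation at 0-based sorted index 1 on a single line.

Answer: 7$extraterrestrialQ

Derivation:
All 19 rotations (rotation i = S[i:]+S[:i]):
  rot[0] = extraterrestrialQ7$
  rot[1] = xtraterrestrialQ7$e
  rot[2] = traterrestrialQ7$ex
  rot[3] = raterrestrialQ7$ext
  rot[4] = aterrestrialQ7$extr
  rot[5] = terrestrialQ7$extra
  rot[6] = errestrialQ7$extrat
  rot[7] = rrestrialQ7$extrate
  rot[8] = restrialQ7$extrater
  rot[9] = estrialQ7$extraterr
  rot[10] = strialQ7$extraterre
  rot[11] = trialQ7$extraterres
  rot[12] = rialQ7$extraterrest
  rot[13] = ialQ7$extraterrestr
  rot[14] = alQ7$extraterrestri
  rot[15] = lQ7$extraterrestria
  rot[16] = Q7$extraterrestrial
  rot[17] = 7$extraterrestrialQ
  rot[18] = $extraterrestrialQ7
Sorted (with $ < everything):
  sorted[0] = $extraterrestrialQ7
  sorted[1] = 7$extraterrestrialQ
  sorted[2] = Q7$extraterrestrial
  sorted[3] = alQ7$extraterrestri
  sorted[4] = aterrestrialQ7$extr
  sorted[5] = errestrialQ7$extrat
  sorted[6] = estrialQ7$extraterr
  sorted[7] = extraterrestrialQ7$
  sorted[8] = ialQ7$extraterrestr
  sorted[9] = lQ7$extraterrestria
  sorted[10] = raterrestrialQ7$ext
  sorted[11] = restrialQ7$extrater
  sorted[12] = rialQ7$extraterrest
  sorted[13] = rrestrialQ7$extrate
  sorted[14] = strialQ7$extraterre
  sorted[15] = terrestrialQ7$extra
  sorted[16] = traterrestrialQ7$ex
  sorted[17] = trialQ7$extraterres
  sorted[18] = xtraterrestrialQ7$e
sorted[1] = 7$extraterrestrialQ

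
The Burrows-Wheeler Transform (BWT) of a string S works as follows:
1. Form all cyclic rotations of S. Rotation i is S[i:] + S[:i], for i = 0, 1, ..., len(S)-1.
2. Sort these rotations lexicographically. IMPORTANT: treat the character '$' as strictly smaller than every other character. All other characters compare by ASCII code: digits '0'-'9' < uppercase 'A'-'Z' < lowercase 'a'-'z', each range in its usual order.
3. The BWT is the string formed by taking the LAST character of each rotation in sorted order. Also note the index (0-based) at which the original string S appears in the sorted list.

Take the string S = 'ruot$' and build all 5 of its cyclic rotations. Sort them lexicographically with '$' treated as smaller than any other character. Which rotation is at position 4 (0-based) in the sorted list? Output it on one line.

All 5 rotations (rotation i = S[i:]+S[:i]):
  rot[0] = ruot$
  rot[1] = uot$r
  rot[2] = ot$ru
  rot[3] = t$ruo
  rot[4] = $ruot
Sorted (with $ < everything):
  sorted[0] = $ruot
  sorted[1] = ot$ru
  sorted[2] = ruot$
  sorted[3] = t$ruo
  sorted[4] = uot$r
sorted[4] = uot$r

Answer: uot$r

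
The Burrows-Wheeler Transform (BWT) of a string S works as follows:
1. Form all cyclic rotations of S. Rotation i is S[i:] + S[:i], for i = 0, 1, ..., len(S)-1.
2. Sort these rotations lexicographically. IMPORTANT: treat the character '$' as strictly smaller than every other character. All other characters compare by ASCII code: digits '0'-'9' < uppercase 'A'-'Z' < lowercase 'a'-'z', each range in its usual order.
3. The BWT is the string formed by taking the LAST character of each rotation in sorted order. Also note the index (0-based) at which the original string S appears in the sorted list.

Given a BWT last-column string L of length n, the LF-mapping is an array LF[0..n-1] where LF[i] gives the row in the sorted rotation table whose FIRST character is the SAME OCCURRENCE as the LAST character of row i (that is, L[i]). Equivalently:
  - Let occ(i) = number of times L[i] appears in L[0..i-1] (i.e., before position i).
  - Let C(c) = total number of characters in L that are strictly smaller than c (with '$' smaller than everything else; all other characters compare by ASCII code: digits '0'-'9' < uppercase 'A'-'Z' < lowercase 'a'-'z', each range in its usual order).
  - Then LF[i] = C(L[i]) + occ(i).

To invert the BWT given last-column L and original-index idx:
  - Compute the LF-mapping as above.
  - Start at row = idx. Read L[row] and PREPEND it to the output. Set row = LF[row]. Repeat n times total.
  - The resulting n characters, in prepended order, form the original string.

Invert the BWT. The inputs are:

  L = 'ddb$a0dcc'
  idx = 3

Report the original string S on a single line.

Answer: bacd0cdd$

Derivation:
LF mapping: 6 7 3 0 2 1 8 4 5
Walk LF starting at row 3, prepending L[row]:
  step 1: row=3, L[3]='$', prepend. Next row=LF[3]=0
  step 2: row=0, L[0]='d', prepend. Next row=LF[0]=6
  step 3: row=6, L[6]='d', prepend. Next row=LF[6]=8
  step 4: row=8, L[8]='c', prepend. Next row=LF[8]=5
  step 5: row=5, L[5]='0', prepend. Next row=LF[5]=1
  step 6: row=1, L[1]='d', prepend. Next row=LF[1]=7
  step 7: row=7, L[7]='c', prepend. Next row=LF[7]=4
  step 8: row=4, L[4]='a', prepend. Next row=LF[4]=2
  step 9: row=2, L[2]='b', prepend. Next row=LF[2]=3
Reversed output: bacd0cdd$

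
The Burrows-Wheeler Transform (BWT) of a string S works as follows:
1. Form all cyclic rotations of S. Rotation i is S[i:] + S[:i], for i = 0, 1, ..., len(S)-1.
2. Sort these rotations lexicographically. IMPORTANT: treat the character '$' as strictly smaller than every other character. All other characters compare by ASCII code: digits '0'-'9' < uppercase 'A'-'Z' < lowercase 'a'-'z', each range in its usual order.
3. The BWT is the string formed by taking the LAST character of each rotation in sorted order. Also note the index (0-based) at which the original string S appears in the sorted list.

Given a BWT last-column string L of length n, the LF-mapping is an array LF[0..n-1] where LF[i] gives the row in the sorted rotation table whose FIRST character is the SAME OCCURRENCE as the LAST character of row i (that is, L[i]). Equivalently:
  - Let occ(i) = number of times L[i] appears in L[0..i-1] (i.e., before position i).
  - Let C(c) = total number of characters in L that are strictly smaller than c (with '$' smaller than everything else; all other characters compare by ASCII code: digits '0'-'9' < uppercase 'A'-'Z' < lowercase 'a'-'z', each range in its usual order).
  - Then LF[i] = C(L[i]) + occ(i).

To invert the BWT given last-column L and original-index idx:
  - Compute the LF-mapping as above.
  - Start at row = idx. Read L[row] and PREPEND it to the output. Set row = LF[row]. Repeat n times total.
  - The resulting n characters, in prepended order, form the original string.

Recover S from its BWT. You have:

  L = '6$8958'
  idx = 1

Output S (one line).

LF mapping: 2 0 3 5 1 4
Walk LF starting at row 1, prepending L[row]:
  step 1: row=1, L[1]='$', prepend. Next row=LF[1]=0
  step 2: row=0, L[0]='6', prepend. Next row=LF[0]=2
  step 3: row=2, L[2]='8', prepend. Next row=LF[2]=3
  step 4: row=3, L[3]='9', prepend. Next row=LF[3]=5
  step 5: row=5, L[5]='8', prepend. Next row=LF[5]=4
  step 6: row=4, L[4]='5', prepend. Next row=LF[4]=1
Reversed output: 58986$

Answer: 58986$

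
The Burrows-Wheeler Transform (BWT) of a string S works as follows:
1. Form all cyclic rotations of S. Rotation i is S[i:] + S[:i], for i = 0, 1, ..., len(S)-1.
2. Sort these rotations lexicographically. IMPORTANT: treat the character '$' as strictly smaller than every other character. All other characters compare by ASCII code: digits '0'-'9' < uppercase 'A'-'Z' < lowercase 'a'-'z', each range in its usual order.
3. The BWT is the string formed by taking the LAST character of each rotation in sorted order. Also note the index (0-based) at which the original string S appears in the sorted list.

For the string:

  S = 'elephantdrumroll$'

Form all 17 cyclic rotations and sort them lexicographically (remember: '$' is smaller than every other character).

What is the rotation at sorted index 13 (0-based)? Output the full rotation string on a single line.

Answer: roll$elephantdrum

Derivation:
All 17 rotations (rotation i = S[i:]+S[:i]):
  rot[0] = elephantdrumroll$
  rot[1] = lephantdrumroll$e
  rot[2] = ephantdrumroll$el
  rot[3] = phantdrumroll$ele
  rot[4] = hantdrumroll$elep
  rot[5] = antdrumroll$eleph
  rot[6] = ntdrumroll$elepha
  rot[7] = tdrumroll$elephan
  rot[8] = drumroll$elephant
  rot[9] = rumroll$elephantd
  rot[10] = umroll$elephantdr
  rot[11] = mroll$elephantdru
  rot[12] = roll$elephantdrum
  rot[13] = oll$elephantdrumr
  rot[14] = ll$elephantdrumro
  rot[15] = l$elephantdrumrol
  rot[16] = $elephantdrumroll
Sorted (with $ < everything):
  sorted[0] = $elephantdrumroll
  sorted[1] = antdrumroll$eleph
  sorted[2] = drumroll$elephant
  sorted[3] = elephantdrumroll$
  sorted[4] = ephantdrumroll$el
  sorted[5] = hantdrumroll$elep
  sorted[6] = l$elephantdrumrol
  sorted[7] = lephantdrumroll$e
  sorted[8] = ll$elephantdrumro
  sorted[9] = mroll$elephantdru
  sorted[10] = ntdrumroll$elepha
  sorted[11] = oll$elephantdrumr
  sorted[12] = phantdrumroll$ele
  sorted[13] = roll$elephantdrum
  sorted[14] = rumroll$elephantd
  sorted[15] = tdrumroll$elephan
  sorted[16] = umroll$elephantdr
sorted[13] = roll$elephantdrum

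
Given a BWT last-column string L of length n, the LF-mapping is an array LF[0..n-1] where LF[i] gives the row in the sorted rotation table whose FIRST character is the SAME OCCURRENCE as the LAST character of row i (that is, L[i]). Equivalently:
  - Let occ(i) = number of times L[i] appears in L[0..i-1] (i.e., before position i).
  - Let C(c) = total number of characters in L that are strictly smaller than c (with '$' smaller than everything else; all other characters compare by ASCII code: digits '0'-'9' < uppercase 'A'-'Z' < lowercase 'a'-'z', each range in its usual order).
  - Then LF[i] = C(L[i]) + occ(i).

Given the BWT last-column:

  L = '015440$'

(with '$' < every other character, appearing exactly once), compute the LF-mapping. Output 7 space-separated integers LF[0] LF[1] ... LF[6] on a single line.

Char counts: '$':1, '0':2, '1':1, '4':2, '5':1
C (first-col start): C('$')=0, C('0')=1, C('1')=3, C('4')=4, C('5')=6
L[0]='0': occ=0, LF[0]=C('0')+0=1+0=1
L[1]='1': occ=0, LF[1]=C('1')+0=3+0=3
L[2]='5': occ=0, LF[2]=C('5')+0=6+0=6
L[3]='4': occ=0, LF[3]=C('4')+0=4+0=4
L[4]='4': occ=1, LF[4]=C('4')+1=4+1=5
L[5]='0': occ=1, LF[5]=C('0')+1=1+1=2
L[6]='$': occ=0, LF[6]=C('$')+0=0+0=0

Answer: 1 3 6 4 5 2 0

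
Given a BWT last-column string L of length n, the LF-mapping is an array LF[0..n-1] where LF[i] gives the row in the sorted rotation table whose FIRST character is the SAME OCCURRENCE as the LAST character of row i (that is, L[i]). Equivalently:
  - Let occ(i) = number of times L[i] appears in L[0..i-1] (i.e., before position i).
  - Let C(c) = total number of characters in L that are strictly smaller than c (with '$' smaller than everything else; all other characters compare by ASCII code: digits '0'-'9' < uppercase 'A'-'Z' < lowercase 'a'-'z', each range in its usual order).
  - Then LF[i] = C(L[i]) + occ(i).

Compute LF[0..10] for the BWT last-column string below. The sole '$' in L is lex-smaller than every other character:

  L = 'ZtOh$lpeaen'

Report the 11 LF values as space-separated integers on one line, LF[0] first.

Char counts: '$':1, 'O':1, 'Z':1, 'a':1, 'e':2, 'h':1, 'l':1, 'n':1, 'p':1, 't':1
C (first-col start): C('$')=0, C('O')=1, C('Z')=2, C('a')=3, C('e')=4, C('h')=6, C('l')=7, C('n')=8, C('p')=9, C('t')=10
L[0]='Z': occ=0, LF[0]=C('Z')+0=2+0=2
L[1]='t': occ=0, LF[1]=C('t')+0=10+0=10
L[2]='O': occ=0, LF[2]=C('O')+0=1+0=1
L[3]='h': occ=0, LF[3]=C('h')+0=6+0=6
L[4]='$': occ=0, LF[4]=C('$')+0=0+0=0
L[5]='l': occ=0, LF[5]=C('l')+0=7+0=7
L[6]='p': occ=0, LF[6]=C('p')+0=9+0=9
L[7]='e': occ=0, LF[7]=C('e')+0=4+0=4
L[8]='a': occ=0, LF[8]=C('a')+0=3+0=3
L[9]='e': occ=1, LF[9]=C('e')+1=4+1=5
L[10]='n': occ=0, LF[10]=C('n')+0=8+0=8

Answer: 2 10 1 6 0 7 9 4 3 5 8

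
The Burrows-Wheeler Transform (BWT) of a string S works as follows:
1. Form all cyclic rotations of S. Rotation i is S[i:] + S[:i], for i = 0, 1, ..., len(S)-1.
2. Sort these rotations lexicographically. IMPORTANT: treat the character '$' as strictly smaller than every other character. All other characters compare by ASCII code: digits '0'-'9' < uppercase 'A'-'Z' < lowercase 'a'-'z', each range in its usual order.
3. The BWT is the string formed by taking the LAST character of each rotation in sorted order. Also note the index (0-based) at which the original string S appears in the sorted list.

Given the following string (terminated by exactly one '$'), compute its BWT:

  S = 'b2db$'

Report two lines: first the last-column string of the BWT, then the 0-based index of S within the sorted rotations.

All 5 rotations (rotation i = S[i:]+S[:i]):
  rot[0] = b2db$
  rot[1] = 2db$b
  rot[2] = db$b2
  rot[3] = b$b2d
  rot[4] = $b2db
Sorted (with $ < everything):
  sorted[0] = $b2db  (last char: 'b')
  sorted[1] = 2db$b  (last char: 'b')
  sorted[2] = b$b2d  (last char: 'd')
  sorted[3] = b2db$  (last char: '$')
  sorted[4] = db$b2  (last char: '2')
Last column: bbd$2
Original string S is at sorted index 3

Answer: bbd$2
3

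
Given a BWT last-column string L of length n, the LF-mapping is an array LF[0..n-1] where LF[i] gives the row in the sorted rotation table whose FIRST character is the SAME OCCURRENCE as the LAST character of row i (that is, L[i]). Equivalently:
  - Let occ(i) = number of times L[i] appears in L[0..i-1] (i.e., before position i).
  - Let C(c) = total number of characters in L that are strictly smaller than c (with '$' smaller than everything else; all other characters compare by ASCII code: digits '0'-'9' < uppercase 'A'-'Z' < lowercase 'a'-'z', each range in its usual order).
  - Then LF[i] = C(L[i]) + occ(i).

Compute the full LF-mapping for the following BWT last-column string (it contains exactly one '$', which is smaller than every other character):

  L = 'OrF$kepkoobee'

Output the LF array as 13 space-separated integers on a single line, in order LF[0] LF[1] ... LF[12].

Char counts: '$':1, 'F':1, 'O':1, 'b':1, 'e':3, 'k':2, 'o':2, 'p':1, 'r':1
C (first-col start): C('$')=0, C('F')=1, C('O')=2, C('b')=3, C('e')=4, C('k')=7, C('o')=9, C('p')=11, C('r')=12
L[0]='O': occ=0, LF[0]=C('O')+0=2+0=2
L[1]='r': occ=0, LF[1]=C('r')+0=12+0=12
L[2]='F': occ=0, LF[2]=C('F')+0=1+0=1
L[3]='$': occ=0, LF[3]=C('$')+0=0+0=0
L[4]='k': occ=0, LF[4]=C('k')+0=7+0=7
L[5]='e': occ=0, LF[5]=C('e')+0=4+0=4
L[6]='p': occ=0, LF[6]=C('p')+0=11+0=11
L[7]='k': occ=1, LF[7]=C('k')+1=7+1=8
L[8]='o': occ=0, LF[8]=C('o')+0=9+0=9
L[9]='o': occ=1, LF[9]=C('o')+1=9+1=10
L[10]='b': occ=0, LF[10]=C('b')+0=3+0=3
L[11]='e': occ=1, LF[11]=C('e')+1=4+1=5
L[12]='e': occ=2, LF[12]=C('e')+2=4+2=6

Answer: 2 12 1 0 7 4 11 8 9 10 3 5 6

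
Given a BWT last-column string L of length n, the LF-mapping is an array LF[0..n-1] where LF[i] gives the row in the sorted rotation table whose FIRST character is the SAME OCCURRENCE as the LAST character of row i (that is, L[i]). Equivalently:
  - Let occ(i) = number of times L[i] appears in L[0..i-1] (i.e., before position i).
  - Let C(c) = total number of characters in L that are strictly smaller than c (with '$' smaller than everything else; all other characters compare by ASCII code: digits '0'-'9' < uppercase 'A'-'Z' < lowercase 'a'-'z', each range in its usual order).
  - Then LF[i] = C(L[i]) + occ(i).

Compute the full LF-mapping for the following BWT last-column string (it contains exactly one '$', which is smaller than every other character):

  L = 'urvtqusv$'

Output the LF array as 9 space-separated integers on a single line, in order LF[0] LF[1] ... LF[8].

Char counts: '$':1, 'q':1, 'r':1, 's':1, 't':1, 'u':2, 'v':2
C (first-col start): C('$')=0, C('q')=1, C('r')=2, C('s')=3, C('t')=4, C('u')=5, C('v')=7
L[0]='u': occ=0, LF[0]=C('u')+0=5+0=5
L[1]='r': occ=0, LF[1]=C('r')+0=2+0=2
L[2]='v': occ=0, LF[2]=C('v')+0=7+0=7
L[3]='t': occ=0, LF[3]=C('t')+0=4+0=4
L[4]='q': occ=0, LF[4]=C('q')+0=1+0=1
L[5]='u': occ=1, LF[5]=C('u')+1=5+1=6
L[6]='s': occ=0, LF[6]=C('s')+0=3+0=3
L[7]='v': occ=1, LF[7]=C('v')+1=7+1=8
L[8]='$': occ=0, LF[8]=C('$')+0=0+0=0

Answer: 5 2 7 4 1 6 3 8 0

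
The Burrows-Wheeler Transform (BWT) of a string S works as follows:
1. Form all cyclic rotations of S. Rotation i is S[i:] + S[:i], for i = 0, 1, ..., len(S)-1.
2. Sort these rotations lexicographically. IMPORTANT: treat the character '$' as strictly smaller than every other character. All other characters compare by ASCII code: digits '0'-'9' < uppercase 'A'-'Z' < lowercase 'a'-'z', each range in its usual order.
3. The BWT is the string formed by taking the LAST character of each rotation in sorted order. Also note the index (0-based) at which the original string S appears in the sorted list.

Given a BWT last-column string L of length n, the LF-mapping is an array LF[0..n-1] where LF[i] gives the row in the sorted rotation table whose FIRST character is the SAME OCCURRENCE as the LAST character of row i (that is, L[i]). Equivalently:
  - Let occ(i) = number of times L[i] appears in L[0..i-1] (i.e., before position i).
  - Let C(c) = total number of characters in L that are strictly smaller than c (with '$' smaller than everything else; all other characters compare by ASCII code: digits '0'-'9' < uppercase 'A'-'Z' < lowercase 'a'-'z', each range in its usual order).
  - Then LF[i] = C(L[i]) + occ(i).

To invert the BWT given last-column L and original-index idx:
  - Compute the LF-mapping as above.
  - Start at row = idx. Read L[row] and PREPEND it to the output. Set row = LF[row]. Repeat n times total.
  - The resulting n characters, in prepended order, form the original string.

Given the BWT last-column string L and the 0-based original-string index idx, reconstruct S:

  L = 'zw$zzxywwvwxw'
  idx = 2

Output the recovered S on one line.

Answer: wvywzwxzwxwz$

Derivation:
LF mapping: 10 2 0 11 12 7 9 3 4 1 5 8 6
Walk LF starting at row 2, prepending L[row]:
  step 1: row=2, L[2]='$', prepend. Next row=LF[2]=0
  step 2: row=0, L[0]='z', prepend. Next row=LF[0]=10
  step 3: row=10, L[10]='w', prepend. Next row=LF[10]=5
  step 4: row=5, L[5]='x', prepend. Next row=LF[5]=7
  step 5: row=7, L[7]='w', prepend. Next row=LF[7]=3
  step 6: row=3, L[3]='z', prepend. Next row=LF[3]=11
  step 7: row=11, L[11]='x', prepend. Next row=LF[11]=8
  step 8: row=8, L[8]='w', prepend. Next row=LF[8]=4
  step 9: row=4, L[4]='z', prepend. Next row=LF[4]=12
  step 10: row=12, L[12]='w', prepend. Next row=LF[12]=6
  step 11: row=6, L[6]='y', prepend. Next row=LF[6]=9
  step 12: row=9, L[9]='v', prepend. Next row=LF[9]=1
  step 13: row=1, L[1]='w', prepend. Next row=LF[1]=2
Reversed output: wvywzwxzwxwz$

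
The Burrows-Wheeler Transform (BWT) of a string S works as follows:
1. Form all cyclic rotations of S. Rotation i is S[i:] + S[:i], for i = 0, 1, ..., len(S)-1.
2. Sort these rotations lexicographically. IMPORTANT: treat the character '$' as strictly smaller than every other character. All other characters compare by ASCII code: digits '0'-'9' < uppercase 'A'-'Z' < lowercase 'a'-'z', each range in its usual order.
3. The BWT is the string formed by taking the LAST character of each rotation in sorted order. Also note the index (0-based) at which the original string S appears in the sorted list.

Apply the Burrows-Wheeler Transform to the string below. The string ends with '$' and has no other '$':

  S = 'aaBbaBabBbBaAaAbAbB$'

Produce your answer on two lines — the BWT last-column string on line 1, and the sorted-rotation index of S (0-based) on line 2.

All 20 rotations (rotation i = S[i:]+S[:i]):
  rot[0] = aaBbaBabBbBaAaAbAbB$
  rot[1] = aBbaBabBbBaAaAbAbB$a
  rot[2] = BbaBabBbBaAaAbAbB$aa
  rot[3] = baBabBbBaAaAbAbB$aaB
  rot[4] = aBabBbBaAaAbAbB$aaBb
  rot[5] = BabBbBaAaAbAbB$aaBba
  rot[6] = abBbBaAaAbAbB$aaBbaB
  rot[7] = bBbBaAaAbAbB$aaBbaBa
  rot[8] = BbBaAaAbAbB$aaBbaBab
  rot[9] = bBaAaAbAbB$aaBbaBabB
  rot[10] = BaAaAbAbB$aaBbaBabBb
  rot[11] = aAaAbAbB$aaBbaBabBbB
  rot[12] = AaAbAbB$aaBbaBabBbBa
  rot[13] = aAbAbB$aaBbaBabBbBaA
  rot[14] = AbAbB$aaBbaBabBbBaAa
  rot[15] = bAbB$aaBbaBabBbBaAaA
  rot[16] = AbB$aaBbaBabBbBaAaAb
  rot[17] = bB$aaBbaBabBbBaAaAbA
  rot[18] = B$aaBbaBabBbBaAaAbAb
  rot[19] = $aaBbaBabBbBaAaAbAbB
Sorted (with $ < everything):
  sorted[0] = $aaBbaBabBbBaAaAbAbB  (last char: 'B')
  sorted[1] = AaAbAbB$aaBbaBabBbBa  (last char: 'a')
  sorted[2] = AbAbB$aaBbaBabBbBaAa  (last char: 'a')
  sorted[3] = AbB$aaBbaBabBbBaAaAb  (last char: 'b')
  sorted[4] = B$aaBbaBabBbBaAaAbAb  (last char: 'b')
  sorted[5] = BaAaAbAbB$aaBbaBabBb  (last char: 'b')
  sorted[6] = BabBbBaAaAbAbB$aaBba  (last char: 'a')
  sorted[7] = BbBaAaAbAbB$aaBbaBab  (last char: 'b')
  sorted[8] = BbaBabBbBaAaAbAbB$aa  (last char: 'a')
  sorted[9] = aAaAbAbB$aaBbaBabBbB  (last char: 'B')
  sorted[10] = aAbAbB$aaBbaBabBbBaA  (last char: 'A')
  sorted[11] = aBabBbBaAaAbAbB$aaBb  (last char: 'b')
  sorted[12] = aBbaBabBbBaAaAbAbB$a  (last char: 'a')
  sorted[13] = aaBbaBabBbBaAaAbAbB$  (last char: '$')
  sorted[14] = abBbBaAaAbAbB$aaBbaB  (last char: 'B')
  sorted[15] = bAbB$aaBbaBabBbBaAaA  (last char: 'A')
  sorted[16] = bB$aaBbaBabBbBaAaAbA  (last char: 'A')
  sorted[17] = bBaAaAbAbB$aaBbaBabB  (last char: 'B')
  sorted[18] = bBbBaAaAbAbB$aaBbaBa  (last char: 'a')
  sorted[19] = baBabBbBaAaAbAbB$aaB  (last char: 'B')
Last column: BaabbbabaBAba$BAABaB
Original string S is at sorted index 13

Answer: BaabbbabaBAba$BAABaB
13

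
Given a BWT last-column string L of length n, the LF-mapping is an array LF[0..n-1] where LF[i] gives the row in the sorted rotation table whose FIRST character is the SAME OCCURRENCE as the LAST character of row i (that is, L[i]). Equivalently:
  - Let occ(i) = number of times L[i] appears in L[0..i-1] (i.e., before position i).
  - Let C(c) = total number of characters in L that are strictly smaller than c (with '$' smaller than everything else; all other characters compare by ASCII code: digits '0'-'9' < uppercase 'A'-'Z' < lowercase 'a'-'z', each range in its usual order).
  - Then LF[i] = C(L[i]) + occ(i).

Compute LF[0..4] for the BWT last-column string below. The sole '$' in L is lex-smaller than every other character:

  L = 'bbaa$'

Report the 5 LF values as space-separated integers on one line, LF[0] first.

Char counts: '$':1, 'a':2, 'b':2
C (first-col start): C('$')=0, C('a')=1, C('b')=3
L[0]='b': occ=0, LF[0]=C('b')+0=3+0=3
L[1]='b': occ=1, LF[1]=C('b')+1=3+1=4
L[2]='a': occ=0, LF[2]=C('a')+0=1+0=1
L[3]='a': occ=1, LF[3]=C('a')+1=1+1=2
L[4]='$': occ=0, LF[4]=C('$')+0=0+0=0

Answer: 3 4 1 2 0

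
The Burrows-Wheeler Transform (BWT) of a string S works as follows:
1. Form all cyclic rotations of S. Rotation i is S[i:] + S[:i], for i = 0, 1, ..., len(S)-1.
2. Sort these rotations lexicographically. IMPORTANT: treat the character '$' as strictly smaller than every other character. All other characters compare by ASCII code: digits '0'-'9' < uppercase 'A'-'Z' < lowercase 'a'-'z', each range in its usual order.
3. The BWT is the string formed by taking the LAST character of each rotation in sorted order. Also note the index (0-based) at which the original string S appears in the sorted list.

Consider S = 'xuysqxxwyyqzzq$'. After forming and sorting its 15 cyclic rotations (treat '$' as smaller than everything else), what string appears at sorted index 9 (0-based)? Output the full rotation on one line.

All 15 rotations (rotation i = S[i:]+S[:i]):
  rot[0] = xuysqxxwyyqzzq$
  rot[1] = uysqxxwyyqzzq$x
  rot[2] = ysqxxwyyqzzq$xu
  rot[3] = sqxxwyyqzzq$xuy
  rot[4] = qxxwyyqzzq$xuys
  rot[5] = xxwyyqzzq$xuysq
  rot[6] = xwyyqzzq$xuysqx
  rot[7] = wyyqzzq$xuysqxx
  rot[8] = yyqzzq$xuysqxxw
  rot[9] = yqzzq$xuysqxxwy
  rot[10] = qzzq$xuysqxxwyy
  rot[11] = zzq$xuysqxxwyyq
  rot[12] = zq$xuysqxxwyyqz
  rot[13] = q$xuysqxxwyyqzz
  rot[14] = $xuysqxxwyyqzzq
Sorted (with $ < everything):
  sorted[0] = $xuysqxxwyyqzzq
  sorted[1] = q$xuysqxxwyyqzz
  sorted[2] = qxxwyyqzzq$xuys
  sorted[3] = qzzq$xuysqxxwyy
  sorted[4] = sqxxwyyqzzq$xuy
  sorted[5] = uysqxxwyyqzzq$x
  sorted[6] = wyyqzzq$xuysqxx
  sorted[7] = xuysqxxwyyqzzq$
  sorted[8] = xwyyqzzq$xuysqx
  sorted[9] = xxwyyqzzq$xuysq
  sorted[10] = yqzzq$xuysqxxwy
  sorted[11] = ysqxxwyyqzzq$xu
  sorted[12] = yyqzzq$xuysqxxw
  sorted[13] = zq$xuysqxxwyyqz
  sorted[14] = zzq$xuysqxxwyyq
sorted[9] = xxwyyqzzq$xuysq

Answer: xxwyyqzzq$xuysq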